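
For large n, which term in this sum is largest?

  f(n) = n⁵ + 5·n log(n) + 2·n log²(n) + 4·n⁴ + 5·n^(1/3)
n⁵

Looking at each term:
  - n⁵ is O(n⁵)
  - 5·n log(n) is O(n log n)
  - 2·n log²(n) is O(n log² n)
  - 4·n⁴ is O(n⁴)
  - 5·n^(1/3) is O(n^(1/3))

The term n⁵ (O(n⁵)) grows fastest and dominates all others.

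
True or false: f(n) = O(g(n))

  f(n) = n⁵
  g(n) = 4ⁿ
True

f(n) = n⁵ is O(n⁵), and g(n) = 4ⁿ is O(4ⁿ).
Since O(n⁵) ⊆ O(4ⁿ) (f grows no faster than g), f(n) = O(g(n)) is true.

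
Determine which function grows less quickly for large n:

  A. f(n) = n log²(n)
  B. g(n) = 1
B

f(n) = n log²(n) is O(n log² n), while g(n) = 1 is O(1).
Since O(1) grows slower than O(n log² n), g(n) is dominated.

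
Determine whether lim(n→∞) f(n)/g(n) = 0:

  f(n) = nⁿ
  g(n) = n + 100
False

f(n) = nⁿ is O(nⁿ), and g(n) = n + 100 is O(n).
Since O(nⁿ) grows faster than or equal to O(n), f(n) = o(g(n)) is false.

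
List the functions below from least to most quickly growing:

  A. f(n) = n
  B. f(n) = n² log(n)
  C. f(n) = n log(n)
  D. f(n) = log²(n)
D < A < C < B

Comparing growth rates:
D = log²(n) is O(log² n)
A = n is O(n)
C = n log(n) is O(n log n)
B = n² log(n) is O(n² log n)

Therefore, the order from slowest to fastest is: D < A < C < B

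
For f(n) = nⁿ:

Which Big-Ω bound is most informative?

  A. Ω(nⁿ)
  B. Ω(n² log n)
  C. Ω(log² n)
A

f(n) = nⁿ is Ω(nⁿ).
All listed options are valid Big-Ω bounds (lower bounds),
but Ω(nⁿ) is the tightest (largest valid bound).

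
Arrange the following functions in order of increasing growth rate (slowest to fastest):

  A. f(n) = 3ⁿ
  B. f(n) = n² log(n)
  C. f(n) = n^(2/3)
C < B < A

Comparing growth rates:
C = n^(2/3) is O(n^(2/3))
B = n² log(n) is O(n² log n)
A = 3ⁿ is O(3ⁿ)

Therefore, the order from slowest to fastest is: C < B < A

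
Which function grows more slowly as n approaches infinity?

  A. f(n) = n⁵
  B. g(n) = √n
B

f(n) = n⁵ is O(n⁵), while g(n) = √n is O(√n).
Since O(√n) grows slower than O(n⁵), g(n) is dominated.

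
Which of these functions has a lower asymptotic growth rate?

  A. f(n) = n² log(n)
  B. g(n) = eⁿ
A

f(n) = n² log(n) is O(n² log n), while g(n) = eⁿ is O(eⁿ).
Since O(n² log n) grows slower than O(eⁿ), f(n) is dominated.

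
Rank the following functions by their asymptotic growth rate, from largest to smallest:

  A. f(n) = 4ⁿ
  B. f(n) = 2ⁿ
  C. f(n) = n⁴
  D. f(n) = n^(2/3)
A > B > C > D

Comparing growth rates:
A = 4ⁿ is O(4ⁿ)
B = 2ⁿ is O(2ⁿ)
C = n⁴ is O(n⁴)
D = n^(2/3) is O(n^(2/3))

Therefore, the order from fastest to slowest is: A > B > C > D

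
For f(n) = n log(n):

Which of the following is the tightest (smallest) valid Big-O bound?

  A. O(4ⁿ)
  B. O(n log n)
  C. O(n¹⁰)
B

f(n) = n log(n) is O(n log n).
All listed options are valid Big-O bounds (upper bounds),
but O(n log n) is the tightest (smallest valid bound).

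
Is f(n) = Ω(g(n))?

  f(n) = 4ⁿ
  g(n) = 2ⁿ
True

f(n) = 4ⁿ is O(4ⁿ), and g(n) = 2ⁿ is O(2ⁿ).
Since O(4ⁿ) grows at least as fast as O(2ⁿ), f(n) = Ω(g(n)) is true.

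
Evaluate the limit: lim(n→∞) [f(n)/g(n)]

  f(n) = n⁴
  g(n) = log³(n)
∞

Since n⁴ (O(n⁴)) grows faster than log³(n) (O(log³ n)),
the ratio f(n)/g(n) → ∞ as n → ∞.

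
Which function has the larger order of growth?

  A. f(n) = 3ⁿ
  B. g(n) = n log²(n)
A

f(n) = 3ⁿ is O(3ⁿ), while g(n) = n log²(n) is O(n log² n).
Since O(3ⁿ) grows faster than O(n log² n), f(n) dominates.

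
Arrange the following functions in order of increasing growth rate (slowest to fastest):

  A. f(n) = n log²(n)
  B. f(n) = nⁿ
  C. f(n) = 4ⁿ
A < C < B

Comparing growth rates:
A = n log²(n) is O(n log² n)
C = 4ⁿ is O(4ⁿ)
B = nⁿ is O(nⁿ)

Therefore, the order from slowest to fastest is: A < C < B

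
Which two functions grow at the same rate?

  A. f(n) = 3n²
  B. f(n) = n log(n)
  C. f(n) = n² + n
A and C

Examining each function:
  A. 3n² is O(n²)
  B. n log(n) is O(n log n)
  C. n² + n is O(n²)

Functions A and C both have the same complexity class.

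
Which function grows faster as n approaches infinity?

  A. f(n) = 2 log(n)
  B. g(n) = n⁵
B

f(n) = 2 log(n) is O(log n), while g(n) = n⁵ is O(n⁵).
Since O(n⁵) grows faster than O(log n), g(n) dominates.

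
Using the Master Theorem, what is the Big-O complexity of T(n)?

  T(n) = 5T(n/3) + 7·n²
Θ(n²)

Master Theorem: a = 5, b = 3, f(n) = 7·n².
Compute the critical exponent d = log₃(5) = 1.465.
Compare f(n) = Θ(n²) against n^d:
  k = 2 > d = 1.465, so f(n) = Ω(n^(d+ε)) — Case 3.
  Regularity: a·(n/b)^2/n^2 = a/b^2 = 5/9 < 1 ✓.
  The top-level work dominates: T(n) = Θ(f(n)) = Θ(n²).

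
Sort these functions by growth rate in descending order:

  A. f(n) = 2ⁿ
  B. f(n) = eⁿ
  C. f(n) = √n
B > A > C

Comparing growth rates:
B = eⁿ is O(eⁿ)
A = 2ⁿ is O(2ⁿ)
C = √n is O(√n)

Therefore, the order from fastest to slowest is: B > A > C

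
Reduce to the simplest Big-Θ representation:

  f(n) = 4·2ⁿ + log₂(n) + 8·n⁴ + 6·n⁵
Θ(2ⁿ)

Order the terms by growth rate: log₂(n) ≺ 8·n⁴ ≺ 6·n⁵ ≺ 4·2ⁿ.
The fastest-growing term 4·2ⁿ dominates as n → ∞; dropping its constant factor gives Θ(2ⁿ).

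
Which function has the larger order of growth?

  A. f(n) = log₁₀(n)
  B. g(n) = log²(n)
B

f(n) = log₁₀(n) is O(log n), while g(n) = log²(n) is O(log² n).
Since O(log² n) grows faster than O(log n), g(n) dominates.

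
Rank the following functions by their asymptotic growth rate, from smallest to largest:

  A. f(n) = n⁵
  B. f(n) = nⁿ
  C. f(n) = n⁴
C < A < B

Comparing growth rates:
C = n⁴ is O(n⁴)
A = n⁵ is O(n⁵)
B = nⁿ is O(nⁿ)

Therefore, the order from slowest to fastest is: C < A < B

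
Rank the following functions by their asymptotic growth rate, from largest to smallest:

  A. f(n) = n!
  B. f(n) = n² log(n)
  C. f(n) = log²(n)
A > B > C

Comparing growth rates:
A = n! is O(n!)
B = n² log(n) is O(n² log n)
C = log²(n) is O(log² n)

Therefore, the order from fastest to slowest is: A > B > C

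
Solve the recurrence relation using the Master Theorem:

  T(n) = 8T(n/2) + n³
Θ(n³ log n)

Master Theorem: a = 8, b = 2, f(n) = n³.
Compute the critical exponent d = log₂(8) = 3.
Compare f(n) = Θ(n³) against n^d:
  k = 3 = d, so f(n) = Θ(n^d) — Case 2.
  Work is balanced across levels: T(n) = Θ(n^d log n) = Θ(n³ log n).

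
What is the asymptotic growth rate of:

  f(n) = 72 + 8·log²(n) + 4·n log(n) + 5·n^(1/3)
Θ(n log n)

Order the terms by growth rate: 72 ≺ 8·log²(n) ≺ 5·n^(1/3) ≺ 4·n log(n).
The fastest-growing term 4·n log(n) dominates as n → ∞; dropping its constant factor gives Θ(n log n).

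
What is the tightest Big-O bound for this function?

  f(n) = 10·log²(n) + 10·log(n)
O(log² n)

The dominant term in 10·log²(n) + 10·log(n) is 10·log²(n), which is Θ(log² n).
Lower-order terms (10·log(n)) are asymptotically negligible.
Constants are absorbed, so the tightest bound is O(log² n).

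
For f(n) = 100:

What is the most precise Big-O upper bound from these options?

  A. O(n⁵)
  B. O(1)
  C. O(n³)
B

f(n) = 100 is O(1).
All listed options are valid Big-O bounds (upper bounds),
but O(1) is the tightest (smallest valid bound).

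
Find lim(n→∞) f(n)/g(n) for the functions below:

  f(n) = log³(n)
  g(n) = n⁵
0

Since log³(n) (O(log³ n)) grows slower than n⁵ (O(n⁵)),
the ratio f(n)/g(n) → 0 as n → ∞.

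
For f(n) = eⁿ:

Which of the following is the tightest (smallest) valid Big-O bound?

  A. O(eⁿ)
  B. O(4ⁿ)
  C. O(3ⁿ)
A

f(n) = eⁿ is O(eⁿ).
All listed options are valid Big-O bounds (upper bounds),
but O(eⁿ) is the tightest (smallest valid bound).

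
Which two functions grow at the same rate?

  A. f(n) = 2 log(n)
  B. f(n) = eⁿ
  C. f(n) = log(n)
A and C

Examining each function:
  A. 2 log(n) is O(log n)
  B. eⁿ is O(eⁿ)
  C. log(n) is O(log n)

Functions A and C both have the same complexity class.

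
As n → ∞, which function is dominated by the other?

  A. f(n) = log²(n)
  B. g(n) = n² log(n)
A

f(n) = log²(n) is O(log² n), while g(n) = n² log(n) is O(n² log n).
Since O(log² n) grows slower than O(n² log n), f(n) is dominated.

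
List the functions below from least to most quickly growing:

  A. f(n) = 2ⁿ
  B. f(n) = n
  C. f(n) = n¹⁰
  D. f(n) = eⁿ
B < C < A < D

Comparing growth rates:
B = n is O(n)
C = n¹⁰ is O(n¹⁰)
A = 2ⁿ is O(2ⁿ)
D = eⁿ is O(eⁿ)

Therefore, the order from slowest to fastest is: B < C < A < D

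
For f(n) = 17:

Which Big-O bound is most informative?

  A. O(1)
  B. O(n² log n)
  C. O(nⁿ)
A

f(n) = 17 is O(1).
All listed options are valid Big-O bounds (upper bounds),
but O(1) is the tightest (smallest valid bound).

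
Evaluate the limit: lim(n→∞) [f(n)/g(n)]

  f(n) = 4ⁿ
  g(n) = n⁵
∞

Since 4ⁿ (O(4ⁿ)) grows faster than n⁵ (O(n⁵)),
the ratio f(n)/g(n) → ∞ as n → ∞.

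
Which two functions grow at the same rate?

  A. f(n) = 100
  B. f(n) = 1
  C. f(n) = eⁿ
A and B

Examining each function:
  A. 100 is O(1)
  B. 1 is O(1)
  C. eⁿ is O(eⁿ)

Functions A and B both have the same complexity class.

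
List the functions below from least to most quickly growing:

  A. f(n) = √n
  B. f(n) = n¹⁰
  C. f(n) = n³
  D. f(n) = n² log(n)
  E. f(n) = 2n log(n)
A < E < D < C < B

Comparing growth rates:
A = √n is O(√n)
E = 2n log(n) is O(n log n)
D = n² log(n) is O(n² log n)
C = n³ is O(n³)
B = n¹⁰ is O(n¹⁰)

Therefore, the order from slowest to fastest is: A < E < D < C < B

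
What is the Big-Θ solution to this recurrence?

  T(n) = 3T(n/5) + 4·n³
Θ(n³)

Master Theorem: a = 3, b = 5, f(n) = 4·n³.
Compute the critical exponent d = log₅(3) = 0.683.
Compare f(n) = Θ(n³) against n^d:
  k = 3 > d = 0.683, so f(n) = Ω(n^(d+ε)) — Case 3.
  Regularity: a·(n/b)^3/n^3 = a/b^3 = 3/125 < 1 ✓.
  The top-level work dominates: T(n) = Θ(f(n)) = Θ(n³).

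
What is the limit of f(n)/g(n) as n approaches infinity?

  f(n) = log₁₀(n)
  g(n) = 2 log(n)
1/(2*log(10))

Since log₁₀(n) and 2 log(n) have the same growth rate (O(log n)),
the ratio converges to a constant: 1/(2*log(10)).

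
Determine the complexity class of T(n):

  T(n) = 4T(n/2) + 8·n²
Θ(n² log n)

Master Theorem: a = 4, b = 2, f(n) = 8·n².
Compute the critical exponent d = log₂(4) = 2.
Compare f(n) = Θ(n²) against n^d:
  k = 2 = d, so f(n) = Θ(n^d) — Case 2.
  Work is balanced across levels: T(n) = Θ(n^d log n) = Θ(n² log n).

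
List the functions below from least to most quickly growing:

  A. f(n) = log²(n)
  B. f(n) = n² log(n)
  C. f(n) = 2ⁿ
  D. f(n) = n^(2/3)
A < D < B < C

Comparing growth rates:
A = log²(n) is O(log² n)
D = n^(2/3) is O(n^(2/3))
B = n² log(n) is O(n² log n)
C = 2ⁿ is O(2ⁿ)

Therefore, the order from slowest to fastest is: A < D < B < C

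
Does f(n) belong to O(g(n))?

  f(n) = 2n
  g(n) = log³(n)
False

f(n) = 2n is O(n), and g(n) = log³(n) is O(log³ n).
Since O(n) grows faster than O(log³ n), f(n) = O(g(n)) is false.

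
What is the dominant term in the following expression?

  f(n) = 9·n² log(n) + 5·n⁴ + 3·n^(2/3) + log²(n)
5·n⁴

Looking at each term:
  - 9·n² log(n) is O(n² log n)
  - 5·n⁴ is O(n⁴)
  - 3·n^(2/3) is O(n^(2/3))
  - log²(n) is O(log² n)

The term 5·n⁴ (O(n⁴)) grows fastest and dominates all others.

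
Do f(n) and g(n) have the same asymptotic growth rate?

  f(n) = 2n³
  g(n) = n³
True

f(n) = 2n³ and g(n) = n³ are both O(n³).
Since they have the same asymptotic growth rate, f(n) = Θ(g(n)) is true.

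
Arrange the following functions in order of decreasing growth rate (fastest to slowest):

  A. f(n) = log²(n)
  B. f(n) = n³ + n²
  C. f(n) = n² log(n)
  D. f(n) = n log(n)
B > C > D > A

Comparing growth rates:
B = n³ + n² is O(n³)
C = n² log(n) is O(n² log n)
D = n log(n) is O(n log n)
A = log²(n) is O(log² n)

Therefore, the order from fastest to slowest is: B > C > D > A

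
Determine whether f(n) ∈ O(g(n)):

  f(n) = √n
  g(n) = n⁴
True

f(n) = √n is O(√n), and g(n) = n⁴ is O(n⁴).
Since O(√n) ⊆ O(n⁴) (f grows no faster than g), f(n) = O(g(n)) is true.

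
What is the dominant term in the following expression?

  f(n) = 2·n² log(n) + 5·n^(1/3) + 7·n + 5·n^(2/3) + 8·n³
8·n³

Looking at each term:
  - 2·n² log(n) is O(n² log n)
  - 5·n^(1/3) is O(n^(1/3))
  - 7·n is O(n)
  - 5·n^(2/3) is O(n^(2/3))
  - 8·n³ is O(n³)

The term 8·n³ (O(n³)) grows fastest and dominates all others.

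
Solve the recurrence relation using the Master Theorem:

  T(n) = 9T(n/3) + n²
Θ(n² log n)

Master Theorem: a = 9, b = 3, f(n) = n².
Compute the critical exponent d = log₃(9) = 2.
Compare f(n) = Θ(n²) against n^d:
  k = 2 = d, so f(n) = Θ(n^d) — Case 2.
  Work is balanced across levels: T(n) = Θ(n^d log n) = Θ(n² log n).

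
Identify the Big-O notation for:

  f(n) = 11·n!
O(n!)

The dominant term in 11·n! is 11·n!, which is Θ(n!).
Constants are absorbed, so the tightest bound is O(n!).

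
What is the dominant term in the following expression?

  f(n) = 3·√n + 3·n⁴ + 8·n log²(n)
3·n⁴

Looking at each term:
  - 3·√n is O(√n)
  - 3·n⁴ is O(n⁴)
  - 8·n log²(n) is O(n log² n)

The term 3·n⁴ (O(n⁴)) grows fastest and dominates all others.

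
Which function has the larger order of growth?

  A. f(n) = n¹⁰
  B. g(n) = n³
A

f(n) = n¹⁰ is O(n¹⁰), while g(n) = n³ is O(n³).
Since O(n¹⁰) grows faster than O(n³), f(n) dominates.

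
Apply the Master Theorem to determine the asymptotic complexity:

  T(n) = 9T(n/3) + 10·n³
Θ(n³)

Master Theorem: a = 9, b = 3, f(n) = 10·n³.
Compute the critical exponent d = log₃(9) = 2.
Compare f(n) = Θ(n³) against n^d:
  k = 3 > d = 2, so f(n) = Ω(n^(d+ε)) — Case 3.
  Regularity: a·(n/b)^3/n^3 = a/b^3 = 9/27 < 1 ✓.
  The top-level work dominates: T(n) = Θ(f(n)) = Θ(n³).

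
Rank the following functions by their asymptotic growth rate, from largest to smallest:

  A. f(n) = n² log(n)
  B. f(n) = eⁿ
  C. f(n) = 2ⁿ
B > C > A

Comparing growth rates:
B = eⁿ is O(eⁿ)
C = 2ⁿ is O(2ⁿ)
A = n² log(n) is O(n² log n)

Therefore, the order from fastest to slowest is: B > C > A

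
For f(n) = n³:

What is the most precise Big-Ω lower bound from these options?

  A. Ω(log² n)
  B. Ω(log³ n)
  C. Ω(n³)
C

f(n) = n³ is Ω(n³).
All listed options are valid Big-Ω bounds (lower bounds),
but Ω(n³) is the tightest (largest valid bound).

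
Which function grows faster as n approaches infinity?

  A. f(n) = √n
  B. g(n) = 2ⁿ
B

f(n) = √n is O(√n), while g(n) = 2ⁿ is O(2ⁿ).
Since O(2ⁿ) grows faster than O(√n), g(n) dominates.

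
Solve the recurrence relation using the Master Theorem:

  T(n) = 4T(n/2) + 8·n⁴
Θ(n⁴)

Master Theorem: a = 4, b = 2, f(n) = 8·n⁴.
Compute the critical exponent d = log₂(4) = 2.
Compare f(n) = Θ(n⁴) against n^d:
  k = 4 > d = 2, so f(n) = Ω(n^(d+ε)) — Case 3.
  Regularity: a·(n/b)^4/n^4 = a/b^4 = 4/16 < 1 ✓.
  The top-level work dominates: T(n) = Θ(f(n)) = Θ(n⁴).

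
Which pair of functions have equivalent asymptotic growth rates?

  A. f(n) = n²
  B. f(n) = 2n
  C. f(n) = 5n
B and C

Examining each function:
  A. n² is O(n²)
  B. 2n is O(n)
  C. 5n is O(n)

Functions B and C both have the same complexity class.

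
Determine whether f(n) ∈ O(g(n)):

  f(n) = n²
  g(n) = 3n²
True

f(n) = n² and g(n) = 3n² are both O(n²).
Big-O permits equal growth rates (f ≤ c·g for some c), so f(n) = O(g(n)) is true.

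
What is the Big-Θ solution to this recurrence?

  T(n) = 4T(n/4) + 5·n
Θ(n log n)

Master Theorem: a = 4, b = 4, f(n) = 5·n.
Compute the critical exponent d = log₄(4) = 1.
Compare f(n) = Θ(n) against n^d:
  k = 1 = d, so f(n) = Θ(n^d) — Case 2.
  Work is balanced across levels: T(n) = Θ(n^d log n) = Θ(n log n).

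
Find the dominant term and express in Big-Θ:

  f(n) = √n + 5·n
Θ(n)

Order the terms by growth rate: √n ≺ 5·n.
The fastest-growing term 5·n dominates as n → ∞; dropping its constant factor gives Θ(n).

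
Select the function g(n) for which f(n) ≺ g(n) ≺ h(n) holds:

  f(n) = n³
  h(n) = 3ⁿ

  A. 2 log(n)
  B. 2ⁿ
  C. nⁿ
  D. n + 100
B

We need g(n) with n³ = o(g(n)) and g(n) = o(3ⁿ), i.e. O(n³) ≺ g ≺ O(3ⁿ).
Check each option:
  A. 2 log(n) — O(log n) does not grow strictly faster than f(n)
  B. 2ⁿ — O(2ⁿ) is strictly between O(n³) and O(3ⁿ) ✓
  C. nⁿ — O(nⁿ) does not grow strictly slower than h(n)
  D. n + 100 — O(n) does not grow strictly faster than f(n)

Only option B (2ⁿ) lies strictly between.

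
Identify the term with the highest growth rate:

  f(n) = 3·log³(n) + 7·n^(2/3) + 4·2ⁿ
4·2ⁿ

Looking at each term:
  - 3·log³(n) is O(log³ n)
  - 7·n^(2/3) is O(n^(2/3))
  - 4·2ⁿ is O(2ⁿ)

The term 4·2ⁿ (O(2ⁿ)) grows fastest and dominates all others.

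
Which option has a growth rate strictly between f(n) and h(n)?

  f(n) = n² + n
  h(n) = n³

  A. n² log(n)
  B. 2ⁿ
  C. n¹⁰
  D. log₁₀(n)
A

We need g(n) with n² + n = o(g(n)) and g(n) = o(n³), i.e. O(n²) ≺ g ≺ O(n³).
Check each option:
  A. n² log(n) — O(n² log n) is strictly between O(n²) and O(n³) ✓
  B. 2ⁿ — O(2ⁿ) does not grow strictly slower than h(n)
  C. n¹⁰ — O(n¹⁰) does not grow strictly slower than h(n)
  D. log₁₀(n) — O(log n) does not grow strictly faster than f(n)

Only option A (n² log(n)) lies strictly between.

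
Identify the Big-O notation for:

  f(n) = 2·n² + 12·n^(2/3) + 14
O(n²)

The dominant term in 2·n² + 12·n^(2/3) + 14 is 2·n², which is Θ(n²).
Lower-order terms (12·n^(2/3), 14) are asymptotically negligible.
Constants are absorbed, so the tightest bound is O(n²).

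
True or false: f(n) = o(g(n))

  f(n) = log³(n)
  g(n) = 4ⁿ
True

f(n) = log³(n) is O(log³ n), and g(n) = 4ⁿ is O(4ⁿ).
Since O(log³ n) grows strictly slower than O(4ⁿ), f(n) = o(g(n)) is true.
This means lim(n→∞) f(n)/g(n) = 0.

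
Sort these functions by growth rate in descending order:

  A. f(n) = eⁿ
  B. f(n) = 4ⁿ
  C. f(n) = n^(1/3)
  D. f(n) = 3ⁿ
B > D > A > C

Comparing growth rates:
B = 4ⁿ is O(4ⁿ)
D = 3ⁿ is O(3ⁿ)
A = eⁿ is O(eⁿ)
C = n^(1/3) is O(n^(1/3))

Therefore, the order from fastest to slowest is: B > D > A > C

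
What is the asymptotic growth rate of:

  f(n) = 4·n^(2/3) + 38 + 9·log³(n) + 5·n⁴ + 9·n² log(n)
Θ(n⁴)

Order the terms by growth rate: 38 ≺ 9·log³(n) ≺ 4·n^(2/3) ≺ 9·n² log(n) ≺ 5·n⁴.
The fastest-growing term 5·n⁴ dominates as n → ∞; dropping its constant factor gives Θ(n⁴).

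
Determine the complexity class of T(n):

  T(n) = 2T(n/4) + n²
Θ(n²)

Master Theorem: a = 2, b = 4, f(n) = n².
Compute the critical exponent d = log₄(2) = 0.500.
Compare f(n) = Θ(n²) against n^d:
  k = 2 > d = 0.500, so f(n) = Ω(n^(d+ε)) — Case 3.
  Regularity: a·(n/b)^2/n^2 = a/b^2 = 2/16 < 1 ✓.
  The top-level work dominates: T(n) = Θ(f(n)) = Θ(n²).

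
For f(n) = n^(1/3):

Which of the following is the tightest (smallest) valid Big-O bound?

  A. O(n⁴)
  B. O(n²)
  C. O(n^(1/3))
C

f(n) = n^(1/3) is O(n^(1/3)).
All listed options are valid Big-O bounds (upper bounds),
but O(n^(1/3)) is the tightest (smallest valid bound).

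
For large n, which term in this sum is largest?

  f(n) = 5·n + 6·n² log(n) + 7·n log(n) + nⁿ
nⁿ

Looking at each term:
  - 5·n is O(n)
  - 6·n² log(n) is O(n² log n)
  - 7·n log(n) is O(n log n)
  - nⁿ is O(nⁿ)

The term nⁿ (O(nⁿ)) grows fastest and dominates all others.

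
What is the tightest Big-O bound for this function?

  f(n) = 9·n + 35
O(n)

The dominant term in 9·n + 35 is 9·n, which is Θ(n).
Lower-order terms (35) are asymptotically negligible.
Constants are absorbed, so the tightest bound is O(n).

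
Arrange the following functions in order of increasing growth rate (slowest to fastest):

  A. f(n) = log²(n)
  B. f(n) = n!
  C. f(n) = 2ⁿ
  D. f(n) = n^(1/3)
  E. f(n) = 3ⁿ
A < D < C < E < B

Comparing growth rates:
A = log²(n) is O(log² n)
D = n^(1/3) is O(n^(1/3))
C = 2ⁿ is O(2ⁿ)
E = 3ⁿ is O(3ⁿ)
B = n! is O(n!)

Therefore, the order from slowest to fastest is: A < D < C < E < B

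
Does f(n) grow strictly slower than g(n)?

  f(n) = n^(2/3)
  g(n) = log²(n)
False

f(n) = n^(2/3) is O(n^(2/3)), and g(n) = log²(n) is O(log² n).
Since O(n^(2/3)) grows faster than or equal to O(log² n), f(n) = o(g(n)) is false.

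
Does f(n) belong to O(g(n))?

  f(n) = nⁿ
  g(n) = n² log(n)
False

f(n) = nⁿ is O(nⁿ), and g(n) = n² log(n) is O(n² log n).
Since O(nⁿ) grows faster than O(n² log n), f(n) = O(g(n)) is false.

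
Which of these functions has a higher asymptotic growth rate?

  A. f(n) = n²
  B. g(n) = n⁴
B

f(n) = n² is O(n²), while g(n) = n⁴ is O(n⁴).
Since O(n⁴) grows faster than O(n²), g(n) dominates.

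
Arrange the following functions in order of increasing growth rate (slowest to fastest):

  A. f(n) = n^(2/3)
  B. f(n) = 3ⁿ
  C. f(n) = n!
A < B < C

Comparing growth rates:
A = n^(2/3) is O(n^(2/3))
B = 3ⁿ is O(3ⁿ)
C = n! is O(n!)

Therefore, the order from slowest to fastest is: A < B < C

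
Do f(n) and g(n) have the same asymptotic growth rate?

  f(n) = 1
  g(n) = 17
True

f(n) = 1 and g(n) = 17 are both O(1).
Since they have the same asymptotic growth rate, f(n) = Θ(g(n)) is true.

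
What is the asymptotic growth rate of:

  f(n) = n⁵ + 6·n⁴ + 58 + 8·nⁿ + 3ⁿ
Θ(nⁿ)

Order the terms by growth rate: 58 ≺ 6·n⁴ ≺ n⁵ ≺ 3ⁿ ≺ 8·nⁿ.
The fastest-growing term 8·nⁿ dominates as n → ∞; dropping its constant factor gives Θ(nⁿ).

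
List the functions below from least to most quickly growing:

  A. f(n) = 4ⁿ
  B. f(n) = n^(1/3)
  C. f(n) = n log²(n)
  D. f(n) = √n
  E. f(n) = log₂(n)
E < B < D < C < A

Comparing growth rates:
E = log₂(n) is O(log n)
B = n^(1/3) is O(n^(1/3))
D = √n is O(√n)
C = n log²(n) is O(n log² n)
A = 4ⁿ is O(4ⁿ)

Therefore, the order from slowest to fastest is: E < B < D < C < A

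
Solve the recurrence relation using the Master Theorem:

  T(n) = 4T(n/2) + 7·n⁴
Θ(n⁴)

Master Theorem: a = 4, b = 2, f(n) = 7·n⁴.
Compute the critical exponent d = log₂(4) = 2.
Compare f(n) = Θ(n⁴) against n^d:
  k = 4 > d = 2, so f(n) = Ω(n^(d+ε)) — Case 3.
  Regularity: a·(n/b)^4/n^4 = a/b^4 = 4/16 < 1 ✓.
  The top-level work dominates: T(n) = Θ(f(n)) = Θ(n⁴).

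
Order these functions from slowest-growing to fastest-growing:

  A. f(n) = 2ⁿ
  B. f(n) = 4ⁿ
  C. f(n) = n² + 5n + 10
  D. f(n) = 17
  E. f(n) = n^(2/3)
D < E < C < A < B

Comparing growth rates:
D = 17 is O(1)
E = n^(2/3) is O(n^(2/3))
C = n² + 5n + 10 is O(n²)
A = 2ⁿ is O(2ⁿ)
B = 4ⁿ is O(4ⁿ)

Therefore, the order from slowest to fastest is: D < E < C < A < B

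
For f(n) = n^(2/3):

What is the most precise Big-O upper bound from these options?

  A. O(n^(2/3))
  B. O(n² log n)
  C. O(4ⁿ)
A

f(n) = n^(2/3) is O(n^(2/3)).
All listed options are valid Big-O bounds (upper bounds),
but O(n^(2/3)) is the tightest (smallest valid bound).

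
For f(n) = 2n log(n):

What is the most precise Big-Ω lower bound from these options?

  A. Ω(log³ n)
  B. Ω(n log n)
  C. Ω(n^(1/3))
B

f(n) = 2n log(n) is Ω(n log n).
All listed options are valid Big-Ω bounds (lower bounds),
but Ω(n log n) is the tightest (largest valid bound).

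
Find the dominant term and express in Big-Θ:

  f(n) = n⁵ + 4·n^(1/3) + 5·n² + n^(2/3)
Θ(n⁵)

Order the terms by growth rate: 4·n^(1/3) ≺ n^(2/3) ≺ 5·n² ≺ n⁵.
The fastest-growing term n⁵ dominates as n → ∞; dropping its constant factor gives Θ(n⁵).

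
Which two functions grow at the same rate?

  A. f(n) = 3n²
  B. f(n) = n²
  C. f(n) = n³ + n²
A and B

Examining each function:
  A. 3n² is O(n²)
  B. n² is O(n²)
  C. n³ + n² is O(n³)

Functions A and B both have the same complexity class.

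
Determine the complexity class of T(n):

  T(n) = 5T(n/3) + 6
Θ(n^log₃(5))

Master Theorem: a = 5, b = 3, f(n) = 6.
Compute the critical exponent d = log₃(5) = 1.465.
Compare f(n) = Θ(1) against n^d:
  k = 0 < d = 1.465, so f(n) = O(n^(d-ε)) — Case 1.
  The recursion cost dominates: T(n) = Θ(n^d) = Θ(n^log₃(5)).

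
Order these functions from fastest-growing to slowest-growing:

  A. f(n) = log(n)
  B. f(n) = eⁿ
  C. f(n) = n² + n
B > C > A

Comparing growth rates:
B = eⁿ is O(eⁿ)
C = n² + n is O(n²)
A = log(n) is O(log n)

Therefore, the order from fastest to slowest is: B > C > A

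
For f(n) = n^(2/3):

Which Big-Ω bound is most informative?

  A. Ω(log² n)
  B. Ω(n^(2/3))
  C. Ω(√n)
B

f(n) = n^(2/3) is Ω(n^(2/3)).
All listed options are valid Big-Ω bounds (lower bounds),
but Ω(n^(2/3)) is the tightest (largest valid bound).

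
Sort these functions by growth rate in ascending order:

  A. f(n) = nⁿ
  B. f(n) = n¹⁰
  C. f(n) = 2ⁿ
B < C < A

Comparing growth rates:
B = n¹⁰ is O(n¹⁰)
C = 2ⁿ is O(2ⁿ)
A = nⁿ is O(nⁿ)

Therefore, the order from slowest to fastest is: B < C < A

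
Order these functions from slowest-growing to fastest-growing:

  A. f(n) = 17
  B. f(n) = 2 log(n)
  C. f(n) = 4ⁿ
A < B < C

Comparing growth rates:
A = 17 is O(1)
B = 2 log(n) is O(log n)
C = 4ⁿ is O(4ⁿ)

Therefore, the order from slowest to fastest is: A < B < C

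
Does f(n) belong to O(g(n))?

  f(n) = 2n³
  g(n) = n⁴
True

f(n) = 2n³ is O(n³), and g(n) = n⁴ is O(n⁴).
Since O(n³) ⊆ O(n⁴) (f grows no faster than g), f(n) = O(g(n)) is true.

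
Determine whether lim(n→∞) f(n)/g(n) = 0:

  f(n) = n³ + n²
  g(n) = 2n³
False

f(n) = n³ + n² is O(n³), and g(n) = 2n³ is O(n³).
Since they have the same growth rate, f(n) = o(g(n)) is false.
(f = o(g) requires f to grow strictly slower, not equal.)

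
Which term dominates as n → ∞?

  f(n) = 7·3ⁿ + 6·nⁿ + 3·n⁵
6·nⁿ

Looking at each term:
  - 7·3ⁿ is O(3ⁿ)
  - 6·nⁿ is O(nⁿ)
  - 3·n⁵ is O(n⁵)

The term 6·nⁿ (O(nⁿ)) grows fastest and dominates all others.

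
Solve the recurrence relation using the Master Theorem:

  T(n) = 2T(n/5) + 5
Θ(n^log₅(2))

Master Theorem: a = 2, b = 5, f(n) = 5.
Compute the critical exponent d = log₅(2) = 0.431.
Compare f(n) = Θ(1) against n^d:
  k = 0 < d = 0.431, so f(n) = O(n^(d-ε)) — Case 1.
  The recursion cost dominates: T(n) = Θ(n^d) = Θ(n^log₅(2)).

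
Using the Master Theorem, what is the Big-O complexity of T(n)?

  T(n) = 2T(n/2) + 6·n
Θ(n log n)

Master Theorem: a = 2, b = 2, f(n) = 6·n.
Compute the critical exponent d = log₂(2) = 1.
Compare f(n) = Θ(n) against n^d:
  k = 1 = d, so f(n) = Θ(n^d) — Case 2.
  Work is balanced across levels: T(n) = Θ(n^d log n) = Θ(n log n).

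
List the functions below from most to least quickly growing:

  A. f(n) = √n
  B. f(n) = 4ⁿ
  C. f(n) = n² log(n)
B > C > A

Comparing growth rates:
B = 4ⁿ is O(4ⁿ)
C = n² log(n) is O(n² log n)
A = √n is O(√n)

Therefore, the order from fastest to slowest is: B > C > A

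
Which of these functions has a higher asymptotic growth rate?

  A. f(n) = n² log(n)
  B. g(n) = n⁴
B

f(n) = n² log(n) is O(n² log n), while g(n) = n⁴ is O(n⁴).
Since O(n⁴) grows faster than O(n² log n), g(n) dominates.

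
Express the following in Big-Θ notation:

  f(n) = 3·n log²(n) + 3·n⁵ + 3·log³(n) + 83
Θ(n⁵)

Order the terms by growth rate: 83 ≺ 3·log³(n) ≺ 3·n log²(n) ≺ 3·n⁵.
The fastest-growing term 3·n⁵ dominates as n → ∞; dropping its constant factor gives Θ(n⁵).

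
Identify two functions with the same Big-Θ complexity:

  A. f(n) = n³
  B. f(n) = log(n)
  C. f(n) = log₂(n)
B and C

Examining each function:
  A. n³ is O(n³)
  B. log(n) is O(log n)
  C. log₂(n) is O(log n)

Functions B and C both have the same complexity class.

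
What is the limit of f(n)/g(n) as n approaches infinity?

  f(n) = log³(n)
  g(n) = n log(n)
0

Since log³(n) (O(log³ n)) grows slower than n log(n) (O(n log n)),
the ratio f(n)/g(n) → 0 as n → ∞.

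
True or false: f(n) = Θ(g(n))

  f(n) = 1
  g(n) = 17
True

f(n) = 1 and g(n) = 17 are both O(1).
Since they have the same asymptotic growth rate, f(n) = Θ(g(n)) is true.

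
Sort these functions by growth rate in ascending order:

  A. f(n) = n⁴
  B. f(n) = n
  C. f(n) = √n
C < B < A

Comparing growth rates:
C = √n is O(√n)
B = n is O(n)
A = n⁴ is O(n⁴)

Therefore, the order from slowest to fastest is: C < B < A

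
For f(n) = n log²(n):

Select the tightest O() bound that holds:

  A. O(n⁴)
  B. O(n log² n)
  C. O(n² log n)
B

f(n) = n log²(n) is O(n log² n).
All listed options are valid Big-O bounds (upper bounds),
but O(n log² n) is the tightest (smallest valid bound).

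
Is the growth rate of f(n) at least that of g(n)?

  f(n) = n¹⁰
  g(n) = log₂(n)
True

f(n) = n¹⁰ is O(n¹⁰), and g(n) = log₂(n) is O(log n).
Since O(n¹⁰) grows at least as fast as O(log n), f(n) = Ω(g(n)) is true.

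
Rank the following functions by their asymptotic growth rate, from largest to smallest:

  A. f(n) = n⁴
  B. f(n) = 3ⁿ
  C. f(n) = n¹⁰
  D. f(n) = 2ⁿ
B > D > C > A

Comparing growth rates:
B = 3ⁿ is O(3ⁿ)
D = 2ⁿ is O(2ⁿ)
C = n¹⁰ is O(n¹⁰)
A = n⁴ is O(n⁴)

Therefore, the order from fastest to slowest is: B > D > C > A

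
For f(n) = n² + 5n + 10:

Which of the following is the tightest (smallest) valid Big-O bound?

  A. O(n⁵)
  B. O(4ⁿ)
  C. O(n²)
C

f(n) = n² + 5n + 10 is O(n²).
All listed options are valid Big-O bounds (upper bounds),
but O(n²) is the tightest (smallest valid bound).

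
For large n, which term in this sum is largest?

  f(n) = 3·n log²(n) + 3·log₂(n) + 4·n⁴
4·n⁴

Looking at each term:
  - 3·n log²(n) is O(n log² n)
  - 3·log₂(n) is O(log n)
  - 4·n⁴ is O(n⁴)

The term 4·n⁴ (O(n⁴)) grows fastest and dominates all others.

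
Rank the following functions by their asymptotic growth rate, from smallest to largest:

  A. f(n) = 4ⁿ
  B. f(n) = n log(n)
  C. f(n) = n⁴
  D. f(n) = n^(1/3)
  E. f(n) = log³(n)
E < D < B < C < A

Comparing growth rates:
E = log³(n) is O(log³ n)
D = n^(1/3) is O(n^(1/3))
B = n log(n) is O(n log n)
C = n⁴ is O(n⁴)
A = 4ⁿ is O(4ⁿ)

Therefore, the order from slowest to fastest is: E < D < B < C < A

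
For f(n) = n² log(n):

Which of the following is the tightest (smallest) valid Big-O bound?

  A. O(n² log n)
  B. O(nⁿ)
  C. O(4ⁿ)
A

f(n) = n² log(n) is O(n² log n).
All listed options are valid Big-O bounds (upper bounds),
but O(n² log n) is the tightest (smallest valid bound).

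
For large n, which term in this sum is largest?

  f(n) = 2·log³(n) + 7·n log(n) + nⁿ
nⁿ

Looking at each term:
  - 2·log³(n) is O(log³ n)
  - 7·n log(n) is O(n log n)
  - nⁿ is O(nⁿ)

The term nⁿ (O(nⁿ)) grows fastest and dominates all others.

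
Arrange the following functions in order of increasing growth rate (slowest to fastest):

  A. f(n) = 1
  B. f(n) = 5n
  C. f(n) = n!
A < B < C

Comparing growth rates:
A = 1 is O(1)
B = 5n is O(n)
C = n! is O(n!)

Therefore, the order from slowest to fastest is: A < B < C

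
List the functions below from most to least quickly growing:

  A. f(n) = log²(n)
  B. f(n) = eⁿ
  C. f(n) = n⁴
B > C > A

Comparing growth rates:
B = eⁿ is O(eⁿ)
C = n⁴ is O(n⁴)
A = log²(n) is O(log² n)

Therefore, the order from fastest to slowest is: B > C > A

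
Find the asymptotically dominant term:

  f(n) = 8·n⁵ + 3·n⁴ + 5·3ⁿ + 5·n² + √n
5·3ⁿ

Looking at each term:
  - 8·n⁵ is O(n⁵)
  - 3·n⁴ is O(n⁴)
  - 5·3ⁿ is O(3ⁿ)
  - 5·n² is O(n²)
  - √n is O(√n)

The term 5·3ⁿ (O(3ⁿ)) grows fastest and dominates all others.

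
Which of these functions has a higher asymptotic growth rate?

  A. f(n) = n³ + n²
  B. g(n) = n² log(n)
A

f(n) = n³ + n² is O(n³), while g(n) = n² log(n) is O(n² log n).
Since O(n³) grows faster than O(n² log n), f(n) dominates.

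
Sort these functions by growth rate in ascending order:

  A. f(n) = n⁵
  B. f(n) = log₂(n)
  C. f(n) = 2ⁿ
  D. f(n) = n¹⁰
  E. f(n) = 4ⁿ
B < A < D < C < E

Comparing growth rates:
B = log₂(n) is O(log n)
A = n⁵ is O(n⁵)
D = n¹⁰ is O(n¹⁰)
C = 2ⁿ is O(2ⁿ)
E = 4ⁿ is O(4ⁿ)

Therefore, the order from slowest to fastest is: B < A < D < C < E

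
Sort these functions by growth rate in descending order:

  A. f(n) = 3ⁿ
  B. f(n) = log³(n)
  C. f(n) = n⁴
A > C > B

Comparing growth rates:
A = 3ⁿ is O(3ⁿ)
C = n⁴ is O(n⁴)
B = log³(n) is O(log³ n)

Therefore, the order from fastest to slowest is: A > C > B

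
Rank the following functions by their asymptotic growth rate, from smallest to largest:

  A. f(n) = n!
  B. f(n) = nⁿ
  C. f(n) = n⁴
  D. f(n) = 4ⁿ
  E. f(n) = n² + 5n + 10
E < C < D < A < B

Comparing growth rates:
E = n² + 5n + 10 is O(n²)
C = n⁴ is O(n⁴)
D = 4ⁿ is O(4ⁿ)
A = n! is O(n!)
B = nⁿ is O(nⁿ)

Therefore, the order from slowest to fastest is: E < C < D < A < B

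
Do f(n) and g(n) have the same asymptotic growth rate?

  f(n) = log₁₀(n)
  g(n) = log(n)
True

f(n) = log₁₀(n) and g(n) = log(n) are both O(log n).
Since they have the same asymptotic growth rate, f(n) = Θ(g(n)) is true.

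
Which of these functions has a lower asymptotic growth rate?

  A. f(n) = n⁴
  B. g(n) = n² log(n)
B

f(n) = n⁴ is O(n⁴), while g(n) = n² log(n) is O(n² log n).
Since O(n² log n) grows slower than O(n⁴), g(n) is dominated.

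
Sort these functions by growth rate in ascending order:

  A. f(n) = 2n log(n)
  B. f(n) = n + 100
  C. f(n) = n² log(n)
B < A < C

Comparing growth rates:
B = n + 100 is O(n)
A = 2n log(n) is O(n log n)
C = n² log(n) is O(n² log n)

Therefore, the order from slowest to fastest is: B < A < C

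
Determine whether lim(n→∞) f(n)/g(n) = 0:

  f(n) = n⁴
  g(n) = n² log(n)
False

f(n) = n⁴ is O(n⁴), and g(n) = n² log(n) is O(n² log n).
Since O(n⁴) grows faster than or equal to O(n² log n), f(n) = o(g(n)) is false.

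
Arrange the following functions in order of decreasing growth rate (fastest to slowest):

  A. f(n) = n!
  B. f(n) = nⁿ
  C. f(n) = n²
B > A > C

Comparing growth rates:
B = nⁿ is O(nⁿ)
A = n! is O(n!)
C = n² is O(n²)

Therefore, the order from fastest to slowest is: B > A > C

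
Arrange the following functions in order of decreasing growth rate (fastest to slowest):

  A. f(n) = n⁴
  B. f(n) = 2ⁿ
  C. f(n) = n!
C > B > A

Comparing growth rates:
C = n! is O(n!)
B = 2ⁿ is O(2ⁿ)
A = n⁴ is O(n⁴)

Therefore, the order from fastest to slowest is: C > B > A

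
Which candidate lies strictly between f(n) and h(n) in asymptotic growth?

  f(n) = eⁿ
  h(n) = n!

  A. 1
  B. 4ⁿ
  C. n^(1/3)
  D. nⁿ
B

We need g(n) with eⁿ = o(g(n)) and g(n) = o(n!), i.e. O(eⁿ) ≺ g ≺ O(n!).
Check each option:
  A. 1 — O(1) does not grow strictly faster than f(n)
  B. 4ⁿ — O(4ⁿ) is strictly between O(eⁿ) and O(n!) ✓
  C. n^(1/3) — O(n^(1/3)) does not grow strictly faster than f(n)
  D. nⁿ — O(nⁿ) does not grow strictly slower than h(n)

Only option B (4ⁿ) lies strictly between.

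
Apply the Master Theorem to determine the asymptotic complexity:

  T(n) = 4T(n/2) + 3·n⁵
Θ(n⁵)

Master Theorem: a = 4, b = 2, f(n) = 3·n⁵.
Compute the critical exponent d = log₂(4) = 2.
Compare f(n) = Θ(n⁵) against n^d:
  k = 5 > d = 2, so f(n) = Ω(n^(d+ε)) — Case 3.
  Regularity: a·(n/b)^5/n^5 = a/b^5 = 4/32 < 1 ✓.
  The top-level work dominates: T(n) = Θ(f(n)) = Θ(n⁵).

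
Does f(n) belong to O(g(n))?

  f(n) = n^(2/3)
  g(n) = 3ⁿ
True

f(n) = n^(2/3) is O(n^(2/3)), and g(n) = 3ⁿ is O(3ⁿ).
Since O(n^(2/3)) ⊆ O(3ⁿ) (f grows no faster than g), f(n) = O(g(n)) is true.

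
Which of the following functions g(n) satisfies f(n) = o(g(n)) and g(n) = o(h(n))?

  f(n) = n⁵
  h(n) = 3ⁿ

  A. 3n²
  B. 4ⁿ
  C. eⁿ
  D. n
C

We need g(n) with n⁵ = o(g(n)) and g(n) = o(3ⁿ), i.e. O(n⁵) ≺ g ≺ O(3ⁿ).
Check each option:
  A. 3n² — O(n²) does not grow strictly faster than f(n)
  B. 4ⁿ — O(4ⁿ) does not grow strictly slower than h(n)
  C. eⁿ — O(eⁿ) is strictly between O(n⁵) and O(3ⁿ) ✓
  D. n — O(n) does not grow strictly faster than f(n)

Only option C (eⁿ) lies strictly between.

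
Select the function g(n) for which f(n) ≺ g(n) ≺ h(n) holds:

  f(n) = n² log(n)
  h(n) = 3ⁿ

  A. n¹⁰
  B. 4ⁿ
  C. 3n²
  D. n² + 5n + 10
A

We need g(n) with n² log(n) = o(g(n)) and g(n) = o(3ⁿ), i.e. O(n² log n) ≺ g ≺ O(3ⁿ).
Check each option:
  A. n¹⁰ — O(n¹⁰) is strictly between O(n² log n) and O(3ⁿ) ✓
  B. 4ⁿ — O(4ⁿ) does not grow strictly slower than h(n)
  C. 3n² — O(n²) does not grow strictly faster than f(n)
  D. n² + 5n + 10 — O(n²) does not grow strictly faster than f(n)

Only option A (n¹⁰) lies strictly between.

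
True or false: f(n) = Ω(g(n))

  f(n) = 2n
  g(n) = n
True

f(n) = 2n and g(n) = n are both O(n).
Big-Ω permits equal growth rates (f ≥ c·g for some c > 0), so f(n) = Ω(g(n)) is true.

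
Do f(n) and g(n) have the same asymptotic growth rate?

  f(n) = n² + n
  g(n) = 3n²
True

f(n) = n² + n and g(n) = 3n² are both O(n²).
Since they have the same asymptotic growth rate, f(n) = Θ(g(n)) is true.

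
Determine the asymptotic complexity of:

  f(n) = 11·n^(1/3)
O(n^(1/3))

The dominant term in 11·n^(1/3) is 11·n^(1/3), which is Θ(n^(1/3)).
Constants are absorbed, so the tightest bound is O(n^(1/3)).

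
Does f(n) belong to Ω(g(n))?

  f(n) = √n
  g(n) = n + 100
False

f(n) = √n is O(√n), and g(n) = n + 100 is O(n).
Since O(√n) grows slower than O(n), f(n) = Ω(g(n)) is false.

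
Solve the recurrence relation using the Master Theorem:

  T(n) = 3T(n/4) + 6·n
Θ(n)

Master Theorem: a = 3, b = 4, f(n) = 6·n.
Compute the critical exponent d = log₄(3) = 0.792.
Compare f(n) = Θ(n) against n^d:
  k = 1 > d = 0.792, so f(n) = Ω(n^(d+ε)) — Case 3.
  Regularity: a·(n/b)^1/n^1 = a/b^1 = 3/4 < 1 ✓.
  The top-level work dominates: T(n) = Θ(f(n)) = Θ(n).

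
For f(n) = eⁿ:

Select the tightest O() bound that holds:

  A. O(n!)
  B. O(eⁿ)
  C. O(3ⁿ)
B

f(n) = eⁿ is O(eⁿ).
All listed options are valid Big-O bounds (upper bounds),
but O(eⁿ) is the tightest (smallest valid bound).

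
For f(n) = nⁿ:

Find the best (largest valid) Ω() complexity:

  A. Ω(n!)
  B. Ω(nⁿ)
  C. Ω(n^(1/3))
B

f(n) = nⁿ is Ω(nⁿ).
All listed options are valid Big-Ω bounds (lower bounds),
but Ω(nⁿ) is the tightest (largest valid bound).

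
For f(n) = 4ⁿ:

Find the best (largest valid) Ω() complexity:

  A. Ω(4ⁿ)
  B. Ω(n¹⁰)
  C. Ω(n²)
A

f(n) = 4ⁿ is Ω(4ⁿ).
All listed options are valid Big-Ω bounds (lower bounds),
but Ω(4ⁿ) is the tightest (largest valid bound).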